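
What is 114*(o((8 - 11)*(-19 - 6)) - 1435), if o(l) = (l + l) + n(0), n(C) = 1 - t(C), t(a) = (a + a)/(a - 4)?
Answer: -146376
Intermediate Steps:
t(a) = 2*a/(-4 + a) (t(a) = (2*a)/(-4 + a) = 2*a/(-4 + a))
n(C) = 1 - 2*C/(-4 + C)
o(l) = 1 + 2*l (o(l) = (l + l) + (-4 - 1*0)/(-4 + 0) = 2*l + (-4 + 0)/(-4) = 2*l - 1/4*(-4) = 2*l + 1 = 1 + 2*l)
114*(o((8 - 11)*(-19 - 6)) - 1435) = 114*((1 + 2*((8 - 11)*(-19 - 6))) - 1435) = 114*((1 + 2*(-3*(-25))) - 1435) = 114*((1 + 2*75) - 1435) = 114*((1 + 150) - 1435) = 114*(151 - 1435) = 114*(-1284) = -146376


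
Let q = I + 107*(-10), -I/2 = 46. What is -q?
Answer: 1162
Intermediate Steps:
I = -92 (I = -2*46 = -92)
q = -1162 (q = -92 + 107*(-10) = -92 - 1070 = -1162)
-q = -1*(-1162) = 1162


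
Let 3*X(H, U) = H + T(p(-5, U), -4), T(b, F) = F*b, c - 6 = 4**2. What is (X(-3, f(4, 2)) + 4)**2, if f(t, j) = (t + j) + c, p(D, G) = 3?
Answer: 1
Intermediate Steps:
c = 22 (c = 6 + 4**2 = 6 + 16 = 22)
f(t, j) = 22 + j + t (f(t, j) = (t + j) + 22 = (j + t) + 22 = 22 + j + t)
X(H, U) = -4 + H/3 (X(H, U) = (H - 4*3)/3 = (H - 12)/3 = (-12 + H)/3 = -4 + H/3)
(X(-3, f(4, 2)) + 4)**2 = ((-4 + (1/3)*(-3)) + 4)**2 = ((-4 - 1) + 4)**2 = (-5 + 4)**2 = (-1)**2 = 1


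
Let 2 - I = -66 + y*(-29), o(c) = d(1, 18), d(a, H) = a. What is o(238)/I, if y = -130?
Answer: -1/3702 ≈ -0.00027012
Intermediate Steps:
o(c) = 1
I = -3702 (I = 2 - (-66 - 130*(-29)) = 2 - (-66 + 3770) = 2 - 1*3704 = 2 - 3704 = -3702)
o(238)/I = 1/(-3702) = 1*(-1/3702) = -1/3702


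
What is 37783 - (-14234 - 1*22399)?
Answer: 74416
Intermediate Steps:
37783 - (-14234 - 1*22399) = 37783 - (-14234 - 22399) = 37783 - 1*(-36633) = 37783 + 36633 = 74416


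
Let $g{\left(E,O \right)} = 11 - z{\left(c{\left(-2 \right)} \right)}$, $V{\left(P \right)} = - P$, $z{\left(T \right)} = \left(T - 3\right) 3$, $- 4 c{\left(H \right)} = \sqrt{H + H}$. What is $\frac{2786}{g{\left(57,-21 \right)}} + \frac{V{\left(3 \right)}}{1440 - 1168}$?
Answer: $\frac{60618533}{437648} - \frac{16716 i}{1609} \approx 138.51 - 10.389 i$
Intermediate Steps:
$c{\left(H \right)} = - \frac{\sqrt{2} \sqrt{H}}{4}$ ($c{\left(H \right)} = - \frac{\sqrt{H + H}}{4} = - \frac{\sqrt{2 H}}{4} = - \frac{\sqrt{2} \sqrt{H}}{4}$)
$z{\left(T \right)} = -9 + 3 T$ ($z{\left(T \right)} = \left(-3 + T\right) 3 = -9 + 3 T$)
$g{\left(E,O \right)} = 20 + \frac{3 i}{2}$ ($g{\left(E,O \right)} = 11 - \left(-9 + 3 \left(- \frac{\sqrt{2} \sqrt{-2}}{4}\right)\right) = 11 - \left(-9 + 3 \left(- \frac{\sqrt{2} i \sqrt{2}}{4}\right)\right) = 11 - \left(-9 + 3 \left(- \frac{i}{2}\right)\right) = 11 - \left(-9 - \frac{3 i}{2}\right) = 11 + \left(9 + \frac{3 i}{2}\right) = 20 + \frac{3 i}{2}$)
$\frac{2786}{g{\left(57,-21 \right)}} + \frac{V{\left(3 \right)}}{1440 - 1168} = \frac{2786}{20 + \frac{3 i}{2}} + \frac{\left(-1\right) 3}{1440 - 1168} = 2786 \frac{4 \left(20 - \frac{3 i}{2}\right)}{1609} - \frac{3}{272} = \frac{11144 \left(20 - \frac{3 i}{2}\right)}{1609} - \frac{3}{272} = - \frac{3}{272} + \frac{11144 \left(20 - \frac{3 i}{2}\right)}{1609}$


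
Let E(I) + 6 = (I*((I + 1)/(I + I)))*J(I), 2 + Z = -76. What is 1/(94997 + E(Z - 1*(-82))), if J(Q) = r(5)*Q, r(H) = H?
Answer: 1/95041 ≈ 1.0522e-5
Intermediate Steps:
Z = -78 (Z = -2 - 76 = -78)
J(Q) = 5*Q
E(I) = -6 + 5*I*(1/2 + I/2) (E(I) = -6 + (I*((I + 1)/(I + I)))*(5*I) = -6 + (I*((1 + I)/((2*I))))*(5*I) = -6 + (I*((1 + I)*(1/(2*I))))*(5*I) = -6 + (I*((1 + I)/(2*I)))*(5*I) = -6 + (1/2 + I/2)*(5*I) = -6 + 5*I*(1/2 + I/2))
1/(94997 + E(Z - 1*(-82))) = 1/(94997 + (-6 + 5*(-78 - 1*(-82))/2 + 5*(-78 - 1*(-82))**2/2)) = 1/(94997 + (-6 + 5*(-78 + 82)/2 + 5*(-78 + 82)**2/2)) = 1/(94997 + (-6 + (5/2)*4 + (5/2)*4**2)) = 1/(94997 + (-6 + 10 + (5/2)*16)) = 1/(94997 + (-6 + 10 + 40)) = 1/(94997 + 44) = 1/95041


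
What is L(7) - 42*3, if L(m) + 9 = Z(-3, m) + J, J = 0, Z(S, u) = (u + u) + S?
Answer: -124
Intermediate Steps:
Z(S, u) = S + 2*u (Z(S, u) = 2*u + S = S + 2*u)
L(m) = -12 + 2*m (L(m) = -9 + ((-3 + 2*m) + 0) = -9 + (-3 + 2*m) = -12 + 2*m)
L(7) - 42*3 = (-12 + 2*7) - 42*3 = (-12 + 14) - 126 = 2 - 126 = -124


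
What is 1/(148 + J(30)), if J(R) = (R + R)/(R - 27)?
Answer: 1/168 ≈ 0.0059524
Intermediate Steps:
J(R) = 2*R/(-27 + R) (J(R) = (2*R)/(-27 + R) = 2*R/(-27 + R))
1/(148 + J(30)) = 1/(148 + 2*30/(-27 + 30)) = 1/(148 + 2*30/3) = 1/(148 + 2*30*(⅓)) = 1/(148 + 20) = 1/168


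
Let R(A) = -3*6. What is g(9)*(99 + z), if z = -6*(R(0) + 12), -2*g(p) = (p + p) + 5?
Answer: -3105/2 ≈ -1552.5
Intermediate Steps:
g(p) = -5/2 - p (g(p) = -((p + p) + 5)/2 = -(2*p + 5)/2 = -(5 + 2*p)/2 = -5/2 - p)
R(A) = -18
z = 36 (z = -6*(-18 + 12) = -6*(-6) = 36)
g(9)*(99 + z) = (-5/2 - 1*9)*(99 + 36) = (-5/2 - 9)*135 = -23/2*135 = -3105/2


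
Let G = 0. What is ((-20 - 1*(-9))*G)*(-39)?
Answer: 0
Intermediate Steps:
((-20 - 1*(-9))*G)*(-39) = ((-20 - 1*(-9))*0)*(-39) = ((-20 + 9)*0)*(-39) = -11*0*(-39) = 0*(-39) = 0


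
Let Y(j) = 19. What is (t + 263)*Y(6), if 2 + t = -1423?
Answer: -22078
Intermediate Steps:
t = -1425 (t = -2 - 1423 = -1425)
(t + 263)*Y(6) = (-1425 + 263)*19 = -1162*19 = -22078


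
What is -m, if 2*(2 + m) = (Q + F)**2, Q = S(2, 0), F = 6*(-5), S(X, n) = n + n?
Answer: -448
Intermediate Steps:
S(X, n) = 2*n
F = -30
Q = 0 (Q = 2*0 = 0)
m = 448 (m = -2 + (0 - 30)**2/2 = -2 + (1/2)*(-30)**2 = -2 + (1/2)*900 = -2 + 450 = 448)
-m = -1*448 = -448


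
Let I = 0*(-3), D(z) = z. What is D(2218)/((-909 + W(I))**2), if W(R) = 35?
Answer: 1109/381938 ≈ 0.0029036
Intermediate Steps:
I = 0
D(2218)/((-909 + W(I))**2) = 2218/((-909 + 35)**2) = 2218/((-874)**2) = 2218/763876 = 2218*(1/763876) = 1109/381938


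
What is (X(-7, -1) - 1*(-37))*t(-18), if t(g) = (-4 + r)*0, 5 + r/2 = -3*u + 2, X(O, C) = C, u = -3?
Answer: 0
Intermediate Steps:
r = 12 (r = -10 + 2*(-3*(-3) + 2) = -10 + 2*(9 + 2) = -10 + 2*11 = -10 + 22 = 12)
t(g) = 0 (t(g) = (-4 + 12)*0 = 8*0 = 0)
(X(-7, -1) - 1*(-37))*t(-18) = (-1 - 1*(-37))*0 = (-1 + 37)*0 = 36*0 = 0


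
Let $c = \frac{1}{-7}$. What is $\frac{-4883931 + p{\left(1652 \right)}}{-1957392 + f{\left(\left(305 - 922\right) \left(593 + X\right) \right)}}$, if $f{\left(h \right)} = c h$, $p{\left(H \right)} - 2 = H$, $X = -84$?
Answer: $\frac{34175939}{13387691} \approx 2.5528$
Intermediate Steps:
$p{\left(H \right)} = 2 + H$
$c = - \frac{1}{7} \approx -0.14286$
$f{\left(h \right)} = - \frac{h}{7}$
$\frac{-4883931 + p{\left(1652 \right)}}{-1957392 + f{\left(\left(305 - 922\right) \left(593 + X\right) \right)}} = \frac{-4883931 + \left(2 + 1652\right)}{-1957392 - \frac{\left(305 - 922\right) \left(593 - 84\right)}{7}} = \frac{-4883931 + 1654}{-1957392 - \frac{\left(-617\right) 509}{7}} = - \frac{4882277}{-1957392 - - \frac{314053}{7}} = - \frac{4882277}{-1957392 + \frac{314053}{7}} = - \frac{4882277}{- \frac{13387691}{7}} = \left(-4882277\right) \left(- \frac{7}{13387691}\right) = \frac{34175939}{13387691}$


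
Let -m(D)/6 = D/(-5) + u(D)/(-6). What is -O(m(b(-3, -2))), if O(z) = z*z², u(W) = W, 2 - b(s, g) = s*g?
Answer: 85184/125 ≈ 681.47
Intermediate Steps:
b(s, g) = 2 - g*s (b(s, g) = 2 - s*g = 2 - g*s)
m(D) = 11*D/5 (m(D) = -6*(D/(-5) + D/(-6)) = -6*(D*(-⅕) + D*(-⅙)) = -6*(-D/5 - D/6) = -(-11)*D/5 = 11*D/5)
O(z) = z³
-O(m(b(-3, -2))) = -(11*(2 - 1*(-2)*(-3))/5)³ = -(11*(2 - 6)/5)³ = -((11/5)*(-4))³ = -(-44/5)³ = -1*(-85184/125) = 85184/125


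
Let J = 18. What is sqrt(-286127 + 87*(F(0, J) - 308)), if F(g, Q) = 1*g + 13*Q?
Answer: I*sqrt(292565) ≈ 540.89*I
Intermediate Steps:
F(g, Q) = g + 13*Q
sqrt(-286127 + 87*(F(0, J) - 308)) = sqrt(-286127 + 87*((0 + 13*18) - 308)) = sqrt(-286127 + 87*((0 + 234) - 308)) = sqrt(-286127 + 87*(234 - 308)) = sqrt(-286127 + 87*(-74)) = sqrt(-286127 - 6438) = sqrt(-292565) = I*sqrt(292565)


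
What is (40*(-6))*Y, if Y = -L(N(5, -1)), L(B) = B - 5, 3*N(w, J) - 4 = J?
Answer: -960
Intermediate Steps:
N(w, J) = 4/3 + J/3
L(B) = -5 + B
Y = 4 (Y = -(-5 + (4/3 + (1/3)*(-1))) = -(-5 + (4/3 - 1/3)) = -(-5 + 1) = -1*(-4) = 4)
(40*(-6))*Y = (40*(-6))*4 = -240*4 = -960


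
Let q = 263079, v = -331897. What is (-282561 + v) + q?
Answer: -351379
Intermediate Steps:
(-282561 + v) + q = (-282561 - 331897) + 263079 = -614458 + 263079 = -351379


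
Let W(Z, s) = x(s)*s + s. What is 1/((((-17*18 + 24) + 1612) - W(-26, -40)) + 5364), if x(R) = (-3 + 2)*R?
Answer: 1/8334 ≈ 0.00011999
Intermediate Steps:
x(R) = -R
W(Z, s) = s - s² (W(Z, s) = (-s)*s + s = -s² + s = s - s²)
1/((((-17*18 + 24) + 1612) - W(-26, -40)) + 5364) = 1/((((-17*18 + 24) + 1612) - (-40)*(1 - 1*(-40))) + 5364) = 1/((((-306 + 24) + 1612) - (-40)*(1 + 40)) + 5364) = 1/(((-282 + 1612) - (-40)*41) + 5364) = 1/((1330 - 1*(-1640)) + 5364) = 1/((1330 + 1640) + 5364) = 1/(2970 + 5364) = 1/8334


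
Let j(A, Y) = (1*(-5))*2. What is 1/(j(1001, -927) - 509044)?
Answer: -1/509054 ≈ -1.9644e-6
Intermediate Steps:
j(A, Y) = -10 (j(A, Y) = -5*2 = -10)
1/(j(1001, -927) - 509044) = 1/(-10 - 509044) = 1/(-509054) = -1/509054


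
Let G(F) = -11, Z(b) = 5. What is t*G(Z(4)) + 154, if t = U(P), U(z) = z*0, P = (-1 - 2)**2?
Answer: 154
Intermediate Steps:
P = 9 (P = (-3)**2 = 9)
U(z) = 0
t = 0
t*G(Z(4)) + 154 = 0*(-11) + 154 = 0 + 154 = 154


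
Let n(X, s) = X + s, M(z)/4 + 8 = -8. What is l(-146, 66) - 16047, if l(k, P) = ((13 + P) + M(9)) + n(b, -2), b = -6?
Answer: -16040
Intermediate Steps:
M(z) = -64 (M(z) = -32 + 4*(-8) = -32 - 32 = -64)
l(k, P) = -59 + P (l(k, P) = ((13 + P) - 64) + (-6 - 2) = (-51 + P) - 8 = -59 + P)
l(-146, 66) - 16047 = (-59 + 66) - 16047 = 7 - 16047 = -16040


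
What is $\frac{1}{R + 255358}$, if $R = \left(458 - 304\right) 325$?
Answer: $\frac{1}{305408} \approx 3.2743 \cdot 10^{-6}$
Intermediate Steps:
$R = 50050$ ($R = 154 \cdot 325 = 50050$)
$\frac{1}{R + 255358} = \frac{1}{50050 + 255358} = \frac{1}{305408}$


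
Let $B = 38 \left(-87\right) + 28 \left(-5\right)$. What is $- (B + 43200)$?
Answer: $-39754$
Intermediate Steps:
$B = -3446$ ($B = -3306 - 140 = -3446$)
$- (B + 43200) = - (-3446 + 43200) = \left(-1\right) 39754 = -39754$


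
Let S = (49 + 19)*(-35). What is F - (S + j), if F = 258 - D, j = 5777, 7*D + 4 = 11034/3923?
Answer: -86195421/27461 ≈ -3138.8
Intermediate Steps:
S = -2380 (S = 68*(-35) = -2380)
D = -4658/27461 (D = -4/7 + (11034/3923)/7 = -4/7 + (11034*(1/3923))/7 = -4/7 + (⅐)*(11034/3923) = -4/7 + 11034/27461 = -4658/27461 ≈ -0.16962)
F = 7089596/27461 (F = 258 - 1*(-4658/27461) = 258 + 4658/27461 = 7089596/27461 ≈ 258.17)
F - (S + j) = 7089596/27461 - (-2380 + 5777) = 7089596/27461 - 1*3397 = 7089596/27461 - 3397 = -86195421/27461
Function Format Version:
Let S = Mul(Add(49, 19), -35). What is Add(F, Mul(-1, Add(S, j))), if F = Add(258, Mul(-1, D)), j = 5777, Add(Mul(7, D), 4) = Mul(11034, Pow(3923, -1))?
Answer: Rational(-86195421, 27461) ≈ -3138.8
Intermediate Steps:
S = -2380 (S = Mul(68, -35) = -2380)
D = Rational(-4658, 27461) (D = Add(Rational(-4, 7), Mul(Rational(1, 7), Mul(11034, Pow(3923, -1)))) = Add(Rational(-4, 7), Mul(Rational(1, 7), Mul(11034, Rational(1, 3923)))) = Add(Rational(-4, 7), Mul(Rational(1, 7), Rational(11034, 3923))) = Add(Rational(-4, 7), Rational(11034, 27461)) = Rational(-4658, 27461) ≈ -0.16962)
F = Rational(7089596, 27461) (F = Add(258, Mul(-1, Rational(-4658, 27461))) = Add(258, Rational(4658, 27461)) = Rational(7089596, 27461) ≈ 258.17)
Add(F, Mul(-1, Add(S, j))) = Add(Rational(7089596, 27461), Mul(-1, Add(-2380, 5777))) = Add(Rational(7089596, 27461), Mul(-1, 3397)) = Add(Rational(7089596, 27461), -3397) = Rational(-86195421, 27461)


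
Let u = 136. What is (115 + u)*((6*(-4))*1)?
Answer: -6024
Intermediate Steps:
(115 + u)*((6*(-4))*1) = (115 + 136)*((6*(-4))*1) = 251*(-24*1) = 251*(-24) = -6024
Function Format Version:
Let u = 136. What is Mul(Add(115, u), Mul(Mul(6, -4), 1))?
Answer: -6024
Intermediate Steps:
Mul(Add(115, u), Mul(Mul(6, -4), 1)) = Mul(Add(115, 136), Mul(Mul(6, -4), 1)) = Mul(251, Mul(-24, 1)) = Mul(251, -24) = -6024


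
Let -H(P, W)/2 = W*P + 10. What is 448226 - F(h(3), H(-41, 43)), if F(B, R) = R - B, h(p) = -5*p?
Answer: 444705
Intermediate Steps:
H(P, W) = -20 - 2*P*W (H(P, W) = -2*(W*P + 10) = -2*(P*W + 10) = -2*(10 + P*W) = -20 - 2*P*W)
448226 - F(h(3), H(-41, 43)) = 448226 - ((-20 - 2*(-41)*43) - (-5)*3) = 448226 - ((-20 + 3526) - 1*(-15)) = 448226 - (3506 + 15) = 448226 - 1*3521 = 448226 - 3521 = 444705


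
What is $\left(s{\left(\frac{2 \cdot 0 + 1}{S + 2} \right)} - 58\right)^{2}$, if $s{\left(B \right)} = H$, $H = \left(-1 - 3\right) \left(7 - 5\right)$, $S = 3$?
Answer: $4356$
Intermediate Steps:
$H = -8$ ($H = \left(-4\right) 2 = -8$)
$s{\left(B \right)} = -8$
$\left(s{\left(\frac{2 \cdot 0 + 1}{S + 2} \right)} - 58\right)^{2} = \left(-8 - 58\right)^{2} = \left(-66\right)^{2} = 4356$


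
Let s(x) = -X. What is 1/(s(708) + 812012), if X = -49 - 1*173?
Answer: 1/812234 ≈ 1.2312e-6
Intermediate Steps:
X = -222 (X = -49 - 173 = -222)
s(x) = 222 (s(x) = -1*(-222) = 222)
1/(s(708) + 812012) = 1/(222 + 812012) = 1/812234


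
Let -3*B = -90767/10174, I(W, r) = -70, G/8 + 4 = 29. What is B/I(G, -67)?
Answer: -90767/2136540 ≈ -0.042483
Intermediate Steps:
G = 200 (G = -32 + 8*29 = -32 + 232 = 200)
B = 90767/30522 (B = -(-90767)/(3*10174) = -⅓*(-90767/10174) = 90767/30522 ≈ 2.9738)
B/I(G, -67) = (90767/30522)/(-70) = (90767/30522)*(-1/70) = -90767/2136540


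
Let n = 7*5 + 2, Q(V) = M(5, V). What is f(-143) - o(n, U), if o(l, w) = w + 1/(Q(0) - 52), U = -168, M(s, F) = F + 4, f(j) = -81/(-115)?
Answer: 931363/5520 ≈ 168.73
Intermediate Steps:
f(j) = 81/115 (f(j) = -81*(-1/115) = 81/115)
M(s, F) = 4 + F
Q(V) = 4 + V
n = 37 (n = 35 + 2 = 37)
o(l, w) = -1/48 + w (o(l, w) = w + 1/((4 + 0) - 52) = w + 1/(4 - 52) = w + 1/(-48) = w - 1/48 = -1/48 + w)
f(-143) - o(n, U) = 81/115 - (-1/48 - 168) = 81/115 - 1*(-8065/48) = 81/115 + 8065/48 = 931363/5520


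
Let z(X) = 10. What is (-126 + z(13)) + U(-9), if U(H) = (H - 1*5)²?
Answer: 80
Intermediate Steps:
U(H) = (-5 + H)² (U(H) = (H - 5)² = (-5 + H)²)
(-126 + z(13)) + U(-9) = (-126 + 10) + (-5 - 9)² = -116 + (-14)² = -116 + 196 = 80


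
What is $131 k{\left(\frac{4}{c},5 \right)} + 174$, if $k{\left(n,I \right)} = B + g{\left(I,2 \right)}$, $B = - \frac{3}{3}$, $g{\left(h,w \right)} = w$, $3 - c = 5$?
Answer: $305$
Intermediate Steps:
$c = -2$ ($c = 3 - 5 = -2$)
$B = -1$ ($B = \left(-3\right) \frac{1}{3} = -1$)
$k{\left(n,I \right)} = 1$ ($k{\left(n,I \right)} = -1 + 2 = 1$)
$131 k{\left(\frac{4}{c},5 \right)} + 174 = 131 \cdot 1 + 174 = 131 + 174 = 305$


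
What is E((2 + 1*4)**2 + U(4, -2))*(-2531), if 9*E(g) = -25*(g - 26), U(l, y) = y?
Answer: 506200/9 ≈ 56244.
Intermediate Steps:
E(g) = 650/9 - 25*g/9 (E(g) = (-25*(g - 26))/9 = (-25*(-26 + g))/9 = (650 - 25*g)/9 = 650/9 - 25*g/9)
E((2 + 1*4)**2 + U(4, -2))*(-2531) = (650/9 - 25*((2 + 1*4)**2 - 2)/9)*(-2531) = (650/9 - 25*((2 + 4)**2 - 2)/9)*(-2531) = (650/9 - 25*(6**2 - 2)/9)*(-2531) = (650/9 - 25*(36 - 2)/9)*(-2531) = (650/9 - 25/9*34)*(-2531) = (650/9 - 850/9)*(-2531) = -200/9*(-2531) = 506200/9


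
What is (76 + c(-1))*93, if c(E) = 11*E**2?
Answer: 8091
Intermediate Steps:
(76 + c(-1))*93 = (76 + 11*(-1)**2)*93 = (76 + 11*1)*93 = (76 + 11)*93 = 87*93 = 8091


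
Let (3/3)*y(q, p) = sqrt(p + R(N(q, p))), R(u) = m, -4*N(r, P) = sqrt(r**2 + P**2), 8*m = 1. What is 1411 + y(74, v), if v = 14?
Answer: 1411 + sqrt(226)/4 ≈ 1414.8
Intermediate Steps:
m = 1/8 (m = (1/8)*1 = 1/8 ≈ 0.12500)
N(r, P) = -sqrt(P**2 + r**2)/4 (N(r, P) = -sqrt(r**2 + P**2)/4 = -sqrt(P**2 + r**2)/4)
R(u) = 1/8
y(q, p) = sqrt(1/8 + p) (y(q, p) = sqrt(p + 1/8) = sqrt(1/8 + p))
1411 + y(74, v) = 1411 + sqrt(2 + 16*14)/4 = 1411 + sqrt(2 + 224)/4 = 1411 + sqrt(226)/4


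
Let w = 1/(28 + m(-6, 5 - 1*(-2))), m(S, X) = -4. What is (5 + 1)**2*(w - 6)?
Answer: -429/2 ≈ -214.50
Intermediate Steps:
w = 1/24 (w = 1/(28 - 4) = 1/24 ≈ 0.041667)
(5 + 1)**2*(w - 6) = (5 + 1)**2*(1/24 - 6) = 6**2*(-143/24) = 36*(-143/24) = -429/2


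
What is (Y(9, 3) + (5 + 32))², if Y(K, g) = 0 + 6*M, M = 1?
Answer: 1849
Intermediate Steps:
Y(K, g) = 6 (Y(K, g) = 0 + 6*1 = 0 + 6 = 6)
(Y(9, 3) + (5 + 32))² = (6 + (5 + 32))² = (6 + 37)² = 43² = 1849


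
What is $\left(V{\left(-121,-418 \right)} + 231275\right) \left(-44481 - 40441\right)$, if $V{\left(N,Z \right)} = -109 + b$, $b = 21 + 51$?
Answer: $-19637193436$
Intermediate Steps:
$b = 72$
$V{\left(N,Z \right)} = -37$ ($V{\left(N,Z \right)} = -109 + 72 = -37$)
$\left(V{\left(-121,-418 \right)} + 231275\right) \left(-44481 - 40441\right) = \left(-37 + 231275\right) \left(-44481 - 40441\right) = 231238 \left(-84922\right) = -19637193436$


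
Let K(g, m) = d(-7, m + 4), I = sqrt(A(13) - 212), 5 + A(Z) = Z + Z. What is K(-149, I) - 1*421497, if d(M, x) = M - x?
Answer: -421508 - I*sqrt(191) ≈ -4.2151e+5 - 13.82*I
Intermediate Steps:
A(Z) = -5 + 2*Z (A(Z) = -5 + (Z + Z) = -5 + 2*Z)
I = I*sqrt(191) (I = sqrt((-5 + 2*13) - 212) = sqrt((-5 + 26) - 212) = sqrt(21 - 212) = sqrt(-191) = I*sqrt(191) ≈ 13.82*I)
K(g, m) = -11 - m (K(g, m) = -7 - (m + 4) = -7 - (4 + m) = -7 + (-4 - m) = -11 - m)
K(-149, I) - 1*421497 = (-11 - I*sqrt(191)) - 1*421497 = (-11 - I*sqrt(191)) - 421497 = -421508 - I*sqrt(191)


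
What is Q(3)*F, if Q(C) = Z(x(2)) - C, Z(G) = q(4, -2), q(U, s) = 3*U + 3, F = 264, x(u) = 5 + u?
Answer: 3168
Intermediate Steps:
q(U, s) = 3 + 3*U
Z(G) = 15 (Z(G) = 3 + 3*4 = 3 + 12 = 15)
Q(C) = 15 - C
Q(3)*F = (15 - 1*3)*264 = (15 - 3)*264 = 12*264 = 3168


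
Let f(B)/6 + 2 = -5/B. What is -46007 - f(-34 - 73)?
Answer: -4921495/107 ≈ -45995.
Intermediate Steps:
f(B) = -12 - 30/B (f(B) = -12 + 6*(-5/B) = -12 - 30/B)
-46007 - f(-34 - 73) = -46007 - (-12 - 30/(-34 - 73)) = -46007 - (-12 - 30/(-107)) = -46007 - (-12 - 30*(-1/107)) = -46007 - (-12 + 30/107) = -46007 - 1*(-1254/107) = -46007 + 1254/107 = -4921495/107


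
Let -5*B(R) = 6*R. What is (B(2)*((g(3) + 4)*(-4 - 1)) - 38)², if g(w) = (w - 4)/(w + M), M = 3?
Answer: 64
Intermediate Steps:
g(w) = (-4 + w)/(3 + w) (g(w) = (w - 4)/(w + 3) = (-4 + w)/(3 + w))
B(R) = -6*R/5
(B(2)*((g(3) + 4)*(-4 - 1)) - 38)² = ((-6/5*2)*(((-4 + 3)/(3 + 3) + 4)*(-4 - 1)) - 38)² = (-12*(-1/6 + 4)*(-5)/5 - 38)² = (-12*((⅙)*(-1) + 4)*(-5)/5 - 38)² = (-12*(-⅙ + 4)*(-5)/5 - 38)² = (-46*(-5)/5 - 38)² = (-12/5*(-115/6) - 38)² = (46 - 38)² = 8² = 64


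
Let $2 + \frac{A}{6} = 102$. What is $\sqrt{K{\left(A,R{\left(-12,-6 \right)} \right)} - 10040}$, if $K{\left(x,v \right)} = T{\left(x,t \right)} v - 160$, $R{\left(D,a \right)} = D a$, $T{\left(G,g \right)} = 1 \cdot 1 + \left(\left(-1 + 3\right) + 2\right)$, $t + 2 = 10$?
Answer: $4 i \sqrt{615} \approx 99.197 i$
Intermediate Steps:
$t = 8$ ($t = -2 + 10 = 8$)
$A = 600$ ($A = -12 + 6 \cdot 102 = -12 + 612 = 600$)
$T{\left(G,g \right)} = 5$ ($T{\left(G,g \right)} = 1 + \left(2 + 2\right) = 1 + 4 = 5$)
$K{\left(x,v \right)} = -160 + 5 v$ ($K{\left(x,v \right)} = 5 v - 160 = -160 + 5 v$)
$\sqrt{K{\left(A,R{\left(-12,-6 \right)} \right)} - 10040} = \sqrt{\left(-160 + 5 \left(\left(-12\right) \left(-6\right)\right)\right) - 10040} = \sqrt{\left(-160 + 5 \cdot 72\right) - 10040} = \sqrt{\left(-160 + 360\right) - 10040} = \sqrt{200 - 10040} = \sqrt{-9840} = 4 i \sqrt{615}$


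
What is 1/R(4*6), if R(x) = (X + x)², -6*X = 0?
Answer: 1/576 ≈ 0.0017361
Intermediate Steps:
X = 0 (X = -⅙*0 = 0)
R(x) = x² (R(x) = (0 + x)² = x²)
1/R(4*6) = 1/((4*6)²) = 1/(24²) = 1/576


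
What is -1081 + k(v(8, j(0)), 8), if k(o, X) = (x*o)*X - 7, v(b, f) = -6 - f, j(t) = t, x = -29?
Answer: 304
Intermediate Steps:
k(o, X) = -7 - 29*X*o (k(o, X) = (-29*o)*X - 7 = -29*X*o - 7 = -7 - 29*X*o)
-1081 + k(v(8, j(0)), 8) = -1081 + (-7 - 29*8*(-6 - 1*0)) = -1081 + (-7 - 29*8*(-6 + 0)) = -1081 + (-7 - 29*8*(-6)) = -1081 + (-7 + 1392) = -1081 + 1385 = 304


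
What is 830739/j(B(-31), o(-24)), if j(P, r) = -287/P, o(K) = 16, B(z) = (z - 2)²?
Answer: -129239253/41 ≈ -3.1522e+6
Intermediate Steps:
B(z) = (-2 + z)²
830739/j(B(-31), o(-24)) = 830739/((-287/(-2 - 31)²)) = 830739/((-287/((-33)²))) = 830739/((-287/1089)) = 830739/((-287*1/1089)) = 830739/(-287/1089) = 830739*(-1089/287) = -129239253/41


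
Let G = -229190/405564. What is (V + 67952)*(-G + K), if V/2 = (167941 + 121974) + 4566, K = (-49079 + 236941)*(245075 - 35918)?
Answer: 2617093685312101280831/101391 ≈ 2.5812e+16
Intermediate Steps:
G = -114595/202782 (G = -229190*1/405564 = -114595/202782 ≈ -0.56511)
K = 39292652334 (K = 187862*209157 = 39292652334)
V = 588962 (V = 2*((167941 + 121974) + 4566) = 2*(289915 + 4566) = 2*294481 = 588962)
(V + 67952)*(-G + K) = (588962 + 67952)*(-1*(-114595/202782) + 39292652334) = 656914*(114595/202782 + 39292652334) = 656914*(7967842625707783/202782) = 2617093685312101280831/101391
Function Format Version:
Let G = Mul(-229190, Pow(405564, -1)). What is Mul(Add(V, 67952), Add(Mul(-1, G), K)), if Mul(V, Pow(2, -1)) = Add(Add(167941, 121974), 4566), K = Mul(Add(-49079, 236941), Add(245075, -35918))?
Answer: Rational(2617093685312101280831, 101391) ≈ 2.5812e+16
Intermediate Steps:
G = Rational(-114595, 202782) (G = Mul(-229190, Rational(1, 405564)) = Rational(-114595, 202782) ≈ -0.56511)
K = 39292652334 (K = Mul(187862, 209157) = 39292652334)
V = 588962 (V = Mul(2, Add(Add(167941, 121974), 4566)) = Mul(2, Add(289915, 4566)) = Mul(2, 294481) = 588962)
Mul(Add(V, 67952), Add(Mul(-1, G), K)) = Mul(Add(588962, 67952), Add(Mul(-1, Rational(-114595, 202782)), 39292652334)) = Mul(656914, Add(Rational(114595, 202782), 39292652334)) = Mul(656914, Rational(7967842625707783, 202782)) = Rational(2617093685312101280831, 101391)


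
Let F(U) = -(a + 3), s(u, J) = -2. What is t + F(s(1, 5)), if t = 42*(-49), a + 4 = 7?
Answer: -2064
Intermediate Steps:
a = 3 (a = -4 + 7 = 3)
F(U) = -6 (F(U) = -(3 + 3) = -1*6 = -6)
t = -2058
t + F(s(1, 5)) = -2058 - 6 = -2064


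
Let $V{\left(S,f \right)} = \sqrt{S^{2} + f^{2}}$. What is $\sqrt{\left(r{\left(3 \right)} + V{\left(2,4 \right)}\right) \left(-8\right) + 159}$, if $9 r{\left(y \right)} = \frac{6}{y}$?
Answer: $\frac{\sqrt{1415 - 144 \sqrt{5}}}{3} \approx 11.02$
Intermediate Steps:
$r{\left(y \right)} = \frac{2}{3 y}$ ($r{\left(y \right)} = \frac{6 \frac{1}{y}}{9} = \frac{2}{3 y}$)
$\sqrt{\left(r{\left(3 \right)} + V{\left(2,4 \right)}\right) \left(-8\right) + 159} = \sqrt{\left(\frac{2}{3 \cdot 3} + \sqrt{2^{2} + 4^{2}}\right) \left(-8\right) + 159} = \sqrt{\left(\frac{2}{3} \cdot \frac{1}{3} + \sqrt{4 + 16}\right) \left(-8\right) + 159} = \sqrt{\left(\frac{2}{9} + \sqrt{20}\right) \left(-8\right) + 159} = \sqrt{\left(\frac{2}{9} + 2 \sqrt{5}\right) \left(-8\right) + 159} = \sqrt{\left(- \frac{16}{9} - 16 \sqrt{5}\right) + 159} = \sqrt{\frac{1415}{9} - 16 \sqrt{5}}$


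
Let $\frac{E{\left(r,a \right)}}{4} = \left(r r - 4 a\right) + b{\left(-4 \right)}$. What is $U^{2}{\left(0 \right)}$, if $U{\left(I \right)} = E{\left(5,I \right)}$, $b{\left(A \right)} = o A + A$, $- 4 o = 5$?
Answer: $10816$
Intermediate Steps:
$o = - \frac{5}{4}$ ($o = \left(- \frac{1}{4}\right) 5 = - \frac{5}{4} \approx -1.25$)
$b{\left(A \right)} = - \frac{A}{4}$ ($b{\left(A \right)} = - \frac{5 A}{4} + A = - \frac{A}{4}$)
$E{\left(r,a \right)} = 4 - 16 a + 4 r^{2}$ ($E{\left(r,a \right)} = 4 \left(\left(r r - 4 a\right) - -1\right) = 4 \left(\left(r^{2} - 4 a\right) + 1\right) = 4 \left(1 + r^{2} - 4 a\right) = 4 - 16 a + 4 r^{2}$)
$U{\left(I \right)} = 104 - 16 I$ ($U{\left(I \right)} = 4 - 16 I + 4 \cdot 5^{2} = 4 - 16 I + 4 \cdot 25 = 4 - 16 I + 100 = 104 - 16 I$)
$U^{2}{\left(0 \right)} = \left(104 - 0\right)^{2} = \left(104 + 0\right)^{2} = 104^{2} = 10816$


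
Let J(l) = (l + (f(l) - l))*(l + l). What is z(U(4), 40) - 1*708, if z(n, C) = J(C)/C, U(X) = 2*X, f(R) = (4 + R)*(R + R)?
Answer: 6332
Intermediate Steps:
f(R) = 2*R*(4 + R) (f(R) = (4 + R)*(2*R) = 2*R*(4 + R))
J(l) = 4*l**2*(4 + l) (J(l) = (l + (2*l*(4 + l) - l))*(l + l) = (l + (-l + 2*l*(4 + l)))*(2*l) = (2*l*(4 + l))*(2*l) = 4*l**2*(4 + l))
z(n, C) = 4*C*(4 + C) (z(n, C) = (4*C**2*(4 + C))/C = 4*C*(4 + C))
z(U(4), 40) - 1*708 = 4*40*(4 + 40) - 1*708 = 4*40*44 - 708 = 7040 - 708 = 6332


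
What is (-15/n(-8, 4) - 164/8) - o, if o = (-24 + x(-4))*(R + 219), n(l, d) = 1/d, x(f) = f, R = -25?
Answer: 10703/2 ≈ 5351.5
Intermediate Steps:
o = -5432 (o = (-24 - 4)*(-25 + 219) = -28*194 = -5432)
(-15/n(-8, 4) - 164/8) - o = (-15/(1/4) - 164/8) - 1*(-5432) = (-15/¼ - 164*⅛) + 5432 = (-15*4 - 41/2) + 5432 = (-60 - 41/2) + 5432 = -161/2 + 5432 = 10703/2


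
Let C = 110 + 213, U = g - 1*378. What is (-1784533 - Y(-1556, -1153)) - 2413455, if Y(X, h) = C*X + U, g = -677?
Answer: -3694345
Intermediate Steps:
U = -1055 (U = -677 - 1*378 = -677 - 378 = -1055)
C = 323
Y(X, h) = -1055 + 323*X (Y(X, h) = 323*X - 1055 = -1055 + 323*X)
(-1784533 - Y(-1556, -1153)) - 2413455 = (-1784533 - (-1055 + 323*(-1556))) - 2413455 = (-1784533 - (-1055 - 502588)) - 2413455 = (-1784533 - 1*(-503643)) - 2413455 = (-1784533 + 503643) - 2413455 = -1280890 - 2413455 = -3694345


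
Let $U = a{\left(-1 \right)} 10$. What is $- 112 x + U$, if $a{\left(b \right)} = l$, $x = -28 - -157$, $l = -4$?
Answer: $-14488$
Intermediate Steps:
$x = 129$ ($x = -28 + 157 = 129$)
$a{\left(b \right)} = -4$
$U = -40$ ($U = \left(-4\right) 10 = -40$)
$- 112 x + U = \left(-112\right) 129 - 40 = -14448 - 40 = -14488$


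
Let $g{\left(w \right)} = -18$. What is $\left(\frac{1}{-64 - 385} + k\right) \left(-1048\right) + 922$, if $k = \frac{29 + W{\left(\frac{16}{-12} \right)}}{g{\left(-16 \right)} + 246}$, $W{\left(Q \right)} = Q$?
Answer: $\frac{61205492}{76779} \approx 797.16$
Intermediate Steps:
$k = \frac{83}{684}$ ($k = \frac{29 + \frac{16}{-12}}{-18 + 246} = \frac{29 + 16 \left(- \frac{1}{12}\right)}{228} = \left(29 - \frac{4}{3}\right) \frac{1}{228} = \frac{83}{3} \cdot \frac{1}{228} = \frac{83}{684} \approx 0.12135$)
$\left(\frac{1}{-64 - 385} + k\right) \left(-1048\right) + 922 = \left(\frac{1}{-64 - 385} + \frac{83}{684}\right) \left(-1048\right) + 922 = \left(\frac{1}{-449} + \frac{83}{684}\right) \left(-1048\right) + 922 = \left(- \frac{1}{449} + \frac{83}{684}\right) \left(-1048\right) + 922 = \frac{36583}{307116} \left(-1048\right) + 922 = - \frac{9584746}{76779} + 922 = \frac{61205492}{76779}$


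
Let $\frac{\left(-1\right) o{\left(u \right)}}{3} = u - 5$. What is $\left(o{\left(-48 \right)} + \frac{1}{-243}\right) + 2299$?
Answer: $\frac{597293}{243} \approx 2458.0$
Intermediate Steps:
$o{\left(u \right)} = 15 - 3 u$ ($o{\left(u \right)} = - 3 \left(u - 5\right) = - 3 \left(-5 + u\right) = 15 - 3 u$)
$\left(o{\left(-48 \right)} + \frac{1}{-243}\right) + 2299 = \left(\left(15 - -144\right) + \frac{1}{-243}\right) + 2299 = \left(\left(15 + 144\right) - \frac{1}{243}\right) + 2299 = \left(159 - \frac{1}{243}\right) + 2299 = \frac{38636}{243} + 2299 = \frac{597293}{243}$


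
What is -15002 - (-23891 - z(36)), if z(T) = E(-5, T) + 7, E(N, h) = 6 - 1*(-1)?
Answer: 8903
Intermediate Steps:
E(N, h) = 7 (E(N, h) = 6 + 1 = 7)
z(T) = 14 (z(T) = 7 + 7 = 14)
-15002 - (-23891 - z(36)) = -15002 - (-23891 - 1*14) = -15002 - (-23891 - 14) = -15002 - 1*(-23905) = -15002 + 23905 = 8903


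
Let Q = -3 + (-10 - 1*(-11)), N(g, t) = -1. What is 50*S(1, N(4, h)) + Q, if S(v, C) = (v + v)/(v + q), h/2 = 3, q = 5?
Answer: 44/3 ≈ 14.667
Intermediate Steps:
h = 6 (h = 2*3 = 6)
S(v, C) = 2*v/(5 + v) (S(v, C) = (v + v)/(v + 5) = (2*v)/(5 + v) = 2*v/(5 + v))
Q = -2 (Q = -3 + (-10 + 11) = -3 + 1 = -2)
50*S(1, N(4, h)) + Q = 50*(2*1/(5 + 1)) - 2 = 50*(2*1/6) - 2 = 50*(2*1*(1/6)) - 2 = 50*(1/3) - 2 = 50/3 - 2 = 44/3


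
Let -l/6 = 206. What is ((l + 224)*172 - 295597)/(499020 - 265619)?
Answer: -469661/233401 ≈ -2.0122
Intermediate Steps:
l = -1236 (l = -6*206 = -1236)
((l + 224)*172 - 295597)/(499020 - 265619) = ((-1236 + 224)*172 - 295597)/(499020 - 265619) = (-1012*172 - 295597)/233401 = (-174064 - 295597)*(1/233401) = -469661*1/233401 = -469661/233401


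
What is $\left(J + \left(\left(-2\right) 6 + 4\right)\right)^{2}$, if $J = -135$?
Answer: $20449$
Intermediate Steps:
$\left(J + \left(\left(-2\right) 6 + 4\right)\right)^{2} = \left(-135 + \left(\left(-2\right) 6 + 4\right)\right)^{2} = \left(-135 + \left(-12 + 4\right)\right)^{2} = \left(-135 - 8\right)^{2} = \left(-143\right)^{2} = 20449$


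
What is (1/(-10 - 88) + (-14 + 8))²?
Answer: 346921/9604 ≈ 36.123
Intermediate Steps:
(1/(-10 - 88) + (-14 + 8))² = (1/(-98) - 6)² = (-1/98 - 6)² = (-589/98)² = 346921/9604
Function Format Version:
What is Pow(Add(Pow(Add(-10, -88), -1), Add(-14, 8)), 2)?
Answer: Rational(346921, 9604) ≈ 36.123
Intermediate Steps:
Pow(Add(Pow(Add(-10, -88), -1), Add(-14, 8)), 2) = Pow(Add(Pow(-98, -1), -6), 2) = Pow(Add(Rational(-1, 98), -6), 2) = Pow(Rational(-589, 98), 2) = Rational(346921, 9604)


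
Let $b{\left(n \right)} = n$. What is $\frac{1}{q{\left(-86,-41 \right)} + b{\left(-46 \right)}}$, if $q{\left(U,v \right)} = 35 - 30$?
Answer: $- \frac{1}{41} \approx -0.02439$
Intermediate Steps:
$q{\left(U,v \right)} = 5$
$\frac{1}{q{\left(-86,-41 \right)} + b{\left(-46 \right)}} = \frac{1}{5 - 46} = \frac{1}{-41} = - \frac{1}{41}$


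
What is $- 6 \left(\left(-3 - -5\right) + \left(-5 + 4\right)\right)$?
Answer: $-6$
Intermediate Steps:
$- 6 \left(\left(-3 - -5\right) + \left(-5 + 4\right)\right) = - 6 \left(\left(-3 + 5\right) - 1\right) = - 6 \left(2 - 1\right) = \left(-6\right) 1 = -6$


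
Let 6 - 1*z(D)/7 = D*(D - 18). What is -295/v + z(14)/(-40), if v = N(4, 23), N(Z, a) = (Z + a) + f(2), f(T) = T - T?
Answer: -11759/540 ≈ -21.776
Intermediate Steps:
f(T) = 0
z(D) = 42 - 7*D*(-18 + D) (z(D) = 42 - 7*D*(D - 18) = 42 - 7*D*(-18 + D))
N(Z, a) = Z + a (N(Z, a) = (Z + a) + 0 = Z + a)
v = 27 (v = 4 + 23 = 27)
-295/v + z(14)/(-40) = -295/27 + (42 - 7*14² + 126*14)/(-40) = -295*1/27 + (42 - 7*196 + 1764)*(-1/40) = -295/27 + (42 - 1372 + 1764)*(-1/40) = -295/27 + 434*(-1/40) = -295/27 - 217/20 = -11759/540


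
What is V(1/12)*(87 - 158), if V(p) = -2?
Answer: 142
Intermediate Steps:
V(1/12)*(87 - 158) = -2*(87 - 158) = -2*(-71) = 142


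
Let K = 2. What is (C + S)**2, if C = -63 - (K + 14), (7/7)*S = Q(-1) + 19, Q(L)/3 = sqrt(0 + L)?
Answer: 3591 - 360*I ≈ 3591.0 - 360.0*I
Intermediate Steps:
Q(L) = 3*sqrt(L) (Q(L) = 3*sqrt(0 + L) = 3*sqrt(L))
S = 19 + 3*I (S = 3*sqrt(-1) + 19 = 3*I + 19 = 19 + 3*I ≈ 19.0 + 3.0*I)
C = -79 (C = -63 - (2 + 14) = -63 - 1*16 = -63 - 16 = -79)
(C + S)**2 = (-79 + (19 + 3*I))**2 = (-60 + 3*I)**2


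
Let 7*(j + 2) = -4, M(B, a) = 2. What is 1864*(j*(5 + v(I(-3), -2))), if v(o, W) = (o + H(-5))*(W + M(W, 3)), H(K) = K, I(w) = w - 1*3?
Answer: -167760/7 ≈ -23966.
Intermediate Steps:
j = -18/7 (j = -2 + (⅐)*(-4) = -2 - 4/7 = -18/7 ≈ -2.5714)
I(w) = -3 + w (I(w) = w - 3 = -3 + w)
v(o, W) = (-5 + o)*(2 + W) (v(o, W) = (o - 5)*(W + 2) = (-5 + o)*(2 + W))
1864*(j*(5 + v(I(-3), -2))) = 1864*(-18*(5 + (-10 - 5*(-2) + 2*(-3 - 3) - 2*(-3 - 3)))/7) = 1864*(-18*(5 + (-10 + 10 + 2*(-6) - 2*(-6)))/7) = 1864*(-18*(5 + (-10 + 10 - 12 + 12))/7) = 1864*(-18*(5 + 0)/7) = 1864*(-18/7*5) = 1864*(-90/7) = -167760/7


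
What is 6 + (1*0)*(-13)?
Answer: 6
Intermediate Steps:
6 + (1*0)*(-13) = 6 + 0*(-13) = 6 + 0 = 6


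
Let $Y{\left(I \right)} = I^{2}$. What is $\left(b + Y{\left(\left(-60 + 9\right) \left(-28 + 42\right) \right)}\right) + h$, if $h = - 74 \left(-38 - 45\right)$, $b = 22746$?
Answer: $538684$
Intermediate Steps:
$h = 6142$ ($h = \left(-74\right) \left(-83\right) = 6142$)
$\left(b + Y{\left(\left(-60 + 9\right) \left(-28 + 42\right) \right)}\right) + h = \left(22746 + \left(\left(-60 + 9\right) \left(-28 + 42\right)\right)^{2}\right) + 6142 = \left(22746 + \left(\left(-51\right) 14\right)^{2}\right) + 6142 = \left(22746 + \left(-714\right)^{2}\right) + 6142 = \left(22746 + 509796\right) + 6142 = 532542 + 6142 = 538684$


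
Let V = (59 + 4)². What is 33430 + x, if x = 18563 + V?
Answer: 55962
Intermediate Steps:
V = 3969 (V = 63² = 3969)
x = 22532 (x = 18563 + 3969 = 22532)
33430 + x = 33430 + 22532 = 55962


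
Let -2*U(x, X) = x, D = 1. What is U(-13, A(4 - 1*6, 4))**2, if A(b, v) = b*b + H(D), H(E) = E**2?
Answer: 169/4 ≈ 42.250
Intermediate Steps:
A(b, v) = 1 + b**2 (A(b, v) = b*b + 1**2 = b**2 + 1 = 1 + b**2)
U(x, X) = -x/2
U(-13, A(4 - 1*6, 4))**2 = (-1/2*(-13))**2 = (13/2)**2 = 169/4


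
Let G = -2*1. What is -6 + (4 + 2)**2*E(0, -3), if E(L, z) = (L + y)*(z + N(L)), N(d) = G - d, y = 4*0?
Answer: -6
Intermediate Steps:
y = 0
G = -2
N(d) = -2 - d
E(L, z) = L*(-2 + z - L) (E(L, z) = (L + 0)*(z + (-2 - L)) = L*(-2 + z - L))
-6 + (4 + 2)**2*E(0, -3) = -6 + (4 + 2)**2*(0*(-2 - 3 - 1*0)) = -6 + 6**2*(0*(-2 - 3 + 0)) = -6 + 36*(0*(-5)) = -6 + 36*0 = -6 + 0 = -6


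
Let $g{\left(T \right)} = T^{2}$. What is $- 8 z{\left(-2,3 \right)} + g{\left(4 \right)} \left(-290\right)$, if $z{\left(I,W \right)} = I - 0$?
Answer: $-4624$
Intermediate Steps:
$z{\left(I,W \right)} = I$ ($z{\left(I,W \right)} = I + 0 = I$)
$- 8 z{\left(-2,3 \right)} + g{\left(4 \right)} \left(-290\right) = \left(-8\right) \left(-2\right) + 4^{2} \left(-290\right) = 16 + 16 \left(-290\right) = 16 - 4640 = -4624$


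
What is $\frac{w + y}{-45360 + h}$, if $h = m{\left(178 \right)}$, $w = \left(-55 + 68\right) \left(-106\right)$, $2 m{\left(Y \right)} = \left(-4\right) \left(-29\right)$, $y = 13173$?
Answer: $- \frac{11795}{45302} \approx -0.26036$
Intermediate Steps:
$m{\left(Y \right)} = 58$ ($m{\left(Y \right)} = \frac{\left(-4\right) \left(-29\right)}{2} = \frac{1}{2} \cdot 116 = 58$)
$w = -1378$ ($w = 13 \left(-106\right) = -1378$)
$h = 58$
$\frac{w + y}{-45360 + h} = \frac{-1378 + 13173}{-45360 + 58} = \frac{11795}{-45302} = 11795 \left(- \frac{1}{45302}\right) = - \frac{11795}{45302}$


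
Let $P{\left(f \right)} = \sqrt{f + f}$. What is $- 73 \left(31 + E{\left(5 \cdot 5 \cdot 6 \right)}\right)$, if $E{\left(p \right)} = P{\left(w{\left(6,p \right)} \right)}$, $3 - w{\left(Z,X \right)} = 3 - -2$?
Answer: $-2263 - 146 i \approx -2263.0 - 146.0 i$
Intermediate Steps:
$w{\left(Z,X \right)} = -2$ ($w{\left(Z,X \right)} = 3 - \left(3 - -2\right) = 3 - \left(3 + 2\right) = 3 - 5 = -2$)
$P{\left(f \right)} = \sqrt{2} \sqrt{f}$ ($P{\left(f \right)} = \sqrt{2 f} = \sqrt{2} \sqrt{f}$)
$E{\left(p \right)} = 2 i$ ($E{\left(p \right)} = \sqrt{2} \sqrt{-2} = \sqrt{2} i \sqrt{2} = 2 i$)
$- 73 \left(31 + E{\left(5 \cdot 5 \cdot 6 \right)}\right) = - 73 \left(31 + 2 i\right) = -2263 - 146 i$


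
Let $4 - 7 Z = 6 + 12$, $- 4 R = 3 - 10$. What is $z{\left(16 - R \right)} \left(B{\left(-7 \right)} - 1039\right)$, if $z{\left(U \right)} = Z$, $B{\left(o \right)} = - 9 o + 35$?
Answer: $1882$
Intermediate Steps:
$B{\left(o \right)} = 35 - 9 o$
$R = \frac{7}{4}$ ($R = - \frac{3 - 10}{4} = \left(- \frac{1}{4}\right) \left(-7\right) = \frac{7}{4} \approx 1.75$)
$Z = -2$ ($Z = \frac{4}{7} - \frac{6 + 12}{7} = \frac{4}{7} - \frac{18}{7} = -2$)
$z{\left(U \right)} = -2$
$z{\left(16 - R \right)} \left(B{\left(-7 \right)} - 1039\right) = - 2 \left(\left(35 - -63\right) - 1039\right) = - 2 \left(\left(35 + 63\right) - 1039\right) = - 2 \left(98 - 1039\right) = \left(-2\right) \left(-941\right) = 1882$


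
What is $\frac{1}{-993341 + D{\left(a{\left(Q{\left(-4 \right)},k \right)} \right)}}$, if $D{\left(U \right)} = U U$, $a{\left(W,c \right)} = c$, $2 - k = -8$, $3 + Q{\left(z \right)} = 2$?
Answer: $- \frac{1}{993241} \approx -1.0068 \cdot 10^{-6}$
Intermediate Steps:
$Q{\left(z \right)} = -1$ ($Q{\left(z \right)} = -3 + 2 = -1$)
$k = 10$ ($k = 2 - -8 = 2 + 8 = 10$)
$D{\left(U \right)} = U^{2}$
$\frac{1}{-993341 + D{\left(a{\left(Q{\left(-4 \right)},k \right)} \right)}} = \frac{1}{-993341 + 10^{2}} = \frac{1}{-993341 + 100} = \frac{1}{-993241} = - \frac{1}{993241}$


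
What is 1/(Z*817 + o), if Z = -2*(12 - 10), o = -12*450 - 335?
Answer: -1/9003 ≈ -0.00011107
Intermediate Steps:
o = -5735 (o = -5400 - 335 = -5735)
Z = -4 (Z = -2*2 = -4)
1/(Z*817 + o) = 1/(-4*817 - 5735) = 1/(-3268 - 5735) = 1/(-9003) = -1/9003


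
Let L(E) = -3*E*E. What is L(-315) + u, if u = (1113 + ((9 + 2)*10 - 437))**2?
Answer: 320121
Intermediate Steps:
L(E) = -3*E**2
u = 617796 (u = (1113 + (11*10 - 437))**2 = (1113 + (110 - 437))**2 = (1113 - 327)**2 = 786**2 = 617796)
L(-315) + u = -3*(-315)**2 + 617796 = -3*99225 + 617796 = -297675 + 617796 = 320121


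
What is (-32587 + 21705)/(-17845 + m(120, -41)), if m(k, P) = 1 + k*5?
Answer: 5441/8622 ≈ 0.63106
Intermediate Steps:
m(k, P) = 1 + 5*k
(-32587 + 21705)/(-17845 + m(120, -41)) = (-32587 + 21705)/(-17845 + (1 + 5*120)) = -10882/(-17845 + (1 + 600)) = -10882/(-17845 + 601) = -10882/(-17244) = -10882*(-1/17244) = 5441/8622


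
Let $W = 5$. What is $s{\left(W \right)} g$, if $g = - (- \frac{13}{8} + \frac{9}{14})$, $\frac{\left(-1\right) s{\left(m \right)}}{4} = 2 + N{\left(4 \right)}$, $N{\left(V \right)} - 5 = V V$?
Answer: $- \frac{1265}{14} \approx -90.357$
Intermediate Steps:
$N{\left(V \right)} = 5 + V^{2}$ ($N{\left(V \right)} = 5 + V V = 5 + V^{2}$)
$s{\left(m \right)} = -92$ ($s{\left(m \right)} = - 4 \left(2 + \left(5 + 4^{2}\right)\right) = - 4 \left(2 + \left(5 + 16\right)\right) = - 4 \left(2 + 21\right) = \left(-4\right) 23 = -92$)
$g = \frac{55}{56}$ ($g = - (\left(-13\right) \frac{1}{8} + 9 \cdot \frac{1}{14}) = - (- \frac{13}{8} + \frac{9}{14}) = \left(-1\right) \left(- \frac{55}{56}\right) = \frac{55}{56} \approx 0.98214$)
$s{\left(W \right)} g = \left(-92\right) \frac{55}{56} = - \frac{1265}{14}$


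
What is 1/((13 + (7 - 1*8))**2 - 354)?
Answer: -1/210 ≈ -0.0047619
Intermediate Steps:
1/((13 + (7 - 1*8))**2 - 354) = 1/((13 + (7 - 8))**2 - 354) = 1/((13 - 1)**2 - 354) = 1/(12**2 - 354) = 1/(144 - 354) = 1/(-210) = -1/210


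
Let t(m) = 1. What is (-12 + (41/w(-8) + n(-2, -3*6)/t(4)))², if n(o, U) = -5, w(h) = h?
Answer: 31329/64 ≈ 489.52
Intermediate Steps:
(-12 + (41/w(-8) + n(-2, -3*6)/t(4)))² = (-12 + (41/(-8) - 5/1))² = (-12 + (41*(-⅛) - 5*1))² = (-12 + (-41/8 - 5))² = (-12 - 81/8)² = (-177/8)² = 31329/64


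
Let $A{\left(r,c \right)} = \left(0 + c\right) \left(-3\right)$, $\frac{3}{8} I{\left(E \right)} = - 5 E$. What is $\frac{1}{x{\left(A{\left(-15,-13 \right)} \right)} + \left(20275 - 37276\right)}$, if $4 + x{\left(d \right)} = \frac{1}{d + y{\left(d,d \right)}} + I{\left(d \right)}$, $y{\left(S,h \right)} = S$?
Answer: $- \frac{78}{1366949} \approx -5.7061 \cdot 10^{-5}$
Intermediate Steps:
$I{\left(E \right)} = - \frac{40 E}{3}$ ($I{\left(E \right)} = \frac{8 \left(- 5 E\right)}{3} = - \frac{40 E}{3}$)
$A{\left(r,c \right)} = - 3 c$ ($A{\left(r,c \right)} = c \left(-3\right) = - 3 c$)
$x{\left(d \right)} = -4 + \frac{1}{2 d} - \frac{40 d}{3}$ ($x{\left(d \right)} = -4 - \left(- \frac{1}{d + d} + \frac{40 d}{3}\right) = -4 - \left(- \frac{1}{2 d} + \frac{40 d}{3}\right) = -4 + \frac{1}{2 d} - \frac{40 d}{3}$)
$\frac{1}{x{\left(A{\left(-15,-13 \right)} \right)} + \left(20275 - 37276\right)} = \frac{1}{\left(-4 + \frac{1}{2 \left(\left(-3\right) \left(-13\right)\right)} - \frac{40 \left(\left(-3\right) \left(-13\right)\right)}{3}\right) + \left(20275 - 37276\right)} = \frac{1}{\left(-4 + \frac{1}{2 \cdot 39} - 520\right) + \left(20275 - 37276\right)} = \frac{1}{\left(-4 + \frac{1}{2} \cdot \frac{1}{39} - 520\right) - 17001} = \frac{1}{\left(-4 + \frac{1}{78} - 520\right) - 17001} = \frac{1}{- \frac{40871}{78} - 17001} = \frac{1}{- \frac{1366949}{78}} = - \frac{78}{1366949}$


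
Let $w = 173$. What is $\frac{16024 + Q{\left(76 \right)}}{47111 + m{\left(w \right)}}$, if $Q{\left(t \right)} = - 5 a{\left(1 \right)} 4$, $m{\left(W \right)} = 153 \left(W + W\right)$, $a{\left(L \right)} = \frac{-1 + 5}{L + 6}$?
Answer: $\frac{112088}{700343} \approx 0.16005$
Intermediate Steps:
$a{\left(L \right)} = \frac{4}{6 + L}$
$m{\left(W \right)} = 306 W$ ($m{\left(W \right)} = 153 \cdot 2 W = 306 W$)
$Q{\left(t \right)} = - \frac{80}{7}$ ($Q{\left(t \right)} = - 5 \frac{4}{6 + 1} \cdot 4 = - 5 \cdot \frac{4}{7} \cdot 4 = - 5 \cdot 4 \cdot \frac{1}{7} \cdot 4 = \left(-5\right) \frac{4}{7} \cdot 4 = \left(- \frac{20}{7}\right) 4 = - \frac{80}{7}$)
$\frac{16024 + Q{\left(76 \right)}}{47111 + m{\left(w \right)}} = \frac{16024 - \frac{80}{7}}{47111 + 306 \cdot 173} = \frac{112088}{7 \left(47111 + 52938\right)} = \frac{112088}{7 \cdot 100049} = \frac{112088}{7} \cdot \frac{1}{100049} = \frac{112088}{700343}$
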